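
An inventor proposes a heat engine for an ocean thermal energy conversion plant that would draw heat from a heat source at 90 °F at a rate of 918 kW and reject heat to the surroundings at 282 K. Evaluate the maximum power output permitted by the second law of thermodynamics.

T_H = 90 °F → (90 − 32) × 5/9 = 32.22 °C = 305.37 K.
The upper bound on efficiency is η_max = 1 − T_C/T_H = 1 − 282.00/305.37 = 0.0765.
W_max = η_max · Q_H = 0.0765 × 918 = 70.3 kW.

Ẇ_max ≈ 70.3 kW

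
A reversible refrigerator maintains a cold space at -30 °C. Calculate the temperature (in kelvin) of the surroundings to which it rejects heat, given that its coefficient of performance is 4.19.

T_C = -30 °C → -30 + 273.15 = 243.15 K.
COP_R = T_C/(T_H − T_C) ⇒ T_H = T_C·(1 + 1/COP_R) = 243.15 × (1 + 1/4.19) = 301.2 K.

T_H ≈ 301.2 K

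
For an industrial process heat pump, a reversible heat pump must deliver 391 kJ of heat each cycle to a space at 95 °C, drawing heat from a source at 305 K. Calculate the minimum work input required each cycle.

T_H = 95 °C → 95 + 273.15 = 368.15 K.
The Carnot heat-pump COP is COP_HP = T_H/(T_H − T_C) = 368.15/63.15 = 5.8298.
W = Q_H/COP_HP = 391/5.8298 = 67.1 kJ.

W_in ≈ 67.1 kJ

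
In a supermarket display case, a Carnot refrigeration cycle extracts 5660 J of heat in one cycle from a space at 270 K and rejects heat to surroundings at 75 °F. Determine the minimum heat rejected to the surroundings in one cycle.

Q_H ≈ 6227 J

T_H = 75 °F → (75 − 32) × 5/9 = 23.89 °C = 297.04 K.
For a reversible cycle Q_H/Q_C = T_H/T_C, so Q_H = Q_C·T_H/T_C = 5660 × 297.04/270.00 = 6227 J.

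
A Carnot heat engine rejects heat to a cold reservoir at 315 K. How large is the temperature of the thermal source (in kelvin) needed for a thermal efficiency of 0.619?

T_H ≈ 827 K

From η = 1 − T_C/T_H, solving for T_H gives T_H = T_C/(1 − η) = 315.00/(1 − 0.619) = 827 K.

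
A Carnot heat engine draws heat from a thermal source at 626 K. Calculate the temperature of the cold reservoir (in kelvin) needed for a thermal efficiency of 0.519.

From η = 1 − T_C/T_H, T_C = T_H·(1 − η) = 626.00 × (1 − 0.519) = 301.1 K.

T_C ≈ 301.1 K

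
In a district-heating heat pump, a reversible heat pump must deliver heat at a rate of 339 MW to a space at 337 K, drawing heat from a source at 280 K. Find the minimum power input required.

Ẇ_in ≈ 57.34 MW

COP_HP = T_H/(T_H − T_C) = 337.00/57.00 = 5.9123.
W = Q_H/COP_HP = 339/5.9123 = 57.34 MW.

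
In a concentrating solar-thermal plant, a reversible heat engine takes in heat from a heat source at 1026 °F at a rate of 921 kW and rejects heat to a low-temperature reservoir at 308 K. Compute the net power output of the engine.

Ẇ ≈ 577 kW

T_H = 1026 °F → (1026 − 32) × 5/9 = 552.22 °C = 825.37 K.
Since the cycle is reversible, η = 1 − T_C/T_H = 1 − 308.00/825.37 = 0.6268.
W = η·Q_H = 0.6268 × 921 = 577 kW.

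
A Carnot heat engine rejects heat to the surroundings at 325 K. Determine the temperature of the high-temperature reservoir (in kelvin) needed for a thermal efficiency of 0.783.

From η = 1 − T_C/T_H, solving for T_H gives T_H = T_C/(1 − η) = 325.00/(1 − 0.783) = 1500 K.

T_H ≈ 1500 K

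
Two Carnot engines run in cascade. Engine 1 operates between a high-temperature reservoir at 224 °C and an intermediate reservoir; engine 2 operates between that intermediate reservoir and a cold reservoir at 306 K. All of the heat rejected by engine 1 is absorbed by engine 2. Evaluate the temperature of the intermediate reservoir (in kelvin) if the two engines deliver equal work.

T_H = 224 °C → 224 + 273.15 = 497.15 K.
For reversible stages Q_m = Q_H·(T_m/T_H). Setting W₁ = Q_H(1 − T_m/T_H) equal to W₂ = Q_m(1 − T_C/T_m) = Q_H·(T_m − T_C)/T_H gives T_H − T_m = T_m − T_C, so T_m = (T_H + T_C)/2 = (497.15 + 306.00)/2 = 402 K.

T_m ≈ 402 K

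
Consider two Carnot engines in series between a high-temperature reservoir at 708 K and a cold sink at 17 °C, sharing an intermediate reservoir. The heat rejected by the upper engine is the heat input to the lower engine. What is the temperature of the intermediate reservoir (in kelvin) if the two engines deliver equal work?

T_C = 17 °C → 17 + 273.15 = 290.15 K.
For reversible stages Q_m = Q_H·(T_m/T_H). Setting W₁ = Q_H(1 − T_m/T_H) equal to W₂ = Q_m(1 − T_C/T_m) = Q_H·(T_m − T_C)/T_H gives T_H − T_m = T_m − T_C, so T_m = (T_H + T_C)/2 = (708.00 + 290.15)/2 = 499 K.

T_m ≈ 499 K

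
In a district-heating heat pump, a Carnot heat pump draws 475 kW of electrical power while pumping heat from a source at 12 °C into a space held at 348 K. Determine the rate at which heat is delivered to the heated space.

T_C = 12 °C → 12 + 273.15 = 285.15 K.
COP_HP = T_H/(T_H − T_C) = 348.00/62.85 = 5.5370.
Q_H = COP_HP · W = 5.5370 × 475 = 2630 kW.

Q̇_H ≈ 2630 kW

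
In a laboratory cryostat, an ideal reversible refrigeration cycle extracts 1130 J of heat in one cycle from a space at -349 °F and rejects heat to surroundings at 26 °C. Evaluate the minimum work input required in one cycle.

W_in ≈ 4370 J

T_H = 26 °C → 26 + 273.15 = 299.15 K.
T_C = -349 °F → (-349 − 32) × 5/9 = -211.67 °C = 61.48 K.
COP_R = T_C/(T_H − T_C) = 61.48/237.67 = 0.2587.
W = Q_C/COP_R = 1130/0.2587 = 4370 J.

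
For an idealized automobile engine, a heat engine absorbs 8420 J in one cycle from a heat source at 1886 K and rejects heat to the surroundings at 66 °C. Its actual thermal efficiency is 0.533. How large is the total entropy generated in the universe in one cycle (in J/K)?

T_C = 66 °C → 66 + 273.15 = 339.15 K.
W = η·Q_H = 0.533 × 8420 = 4488 J, so Q_C = Q_H − W = 3932 J.
The hot reservoir loses entropy Q_H/T_H = 8420/1886.00 = 4.464 J/K; the cold reservoir gains Q_C/T_C = 3932/339.15 = 11.59 J/K.
ΔS_univ = −Q_H/T_H + Q_C/T_C = 7.13 J/K (> 0, since η = 0.533 < η_Carnot = 0.820).

ΔS_univ ≈ 7.13 J/K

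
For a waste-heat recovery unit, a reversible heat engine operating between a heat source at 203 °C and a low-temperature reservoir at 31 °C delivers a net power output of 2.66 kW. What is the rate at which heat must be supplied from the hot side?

Q̇_H ≈ 7.36 kW

T_H = 203 °C → 203 + 273.15 = 476.15 K.
T_C = 31 °C → 31 + 273.15 = 304.15 K.
Carnot efficiency: η = 1 − T_C/T_H = 1 − 304.15/476.15 = 0.3612.
Q_H = W/η = 2.66/0.3612 = 7.36 kW.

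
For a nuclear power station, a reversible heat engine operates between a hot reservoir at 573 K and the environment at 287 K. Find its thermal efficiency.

Since the cycle is reversible, η = 1 − T_C/T_H = 1 − 287.00/573.00 = 0.499.

η ≈ 0.499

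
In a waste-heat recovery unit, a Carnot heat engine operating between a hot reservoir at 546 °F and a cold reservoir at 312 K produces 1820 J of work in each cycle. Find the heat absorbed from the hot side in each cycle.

T_H = 546 °F → (546 − 32) × 5/9 = 285.56 °C = 558.71 K.
The Carnot efficiency is η = 1 − T_C/T_H = 1 − 312.00/558.71 = 0.4416.
Q_H = W/η = 1820/0.4416 = 4122 J.

Q_H ≈ 4122 J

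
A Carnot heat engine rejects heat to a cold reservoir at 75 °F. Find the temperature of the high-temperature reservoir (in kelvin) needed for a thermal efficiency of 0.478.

T_H ≈ 569 K

T_C = 75 °F → (75 − 32) × 5/9 = 23.89 °C = 297.04 K.
From η = 1 − T_C/T_H, solving for T_H gives T_H = T_C/(1 − η) = 297.04/(1 − 0.478) = 569 K.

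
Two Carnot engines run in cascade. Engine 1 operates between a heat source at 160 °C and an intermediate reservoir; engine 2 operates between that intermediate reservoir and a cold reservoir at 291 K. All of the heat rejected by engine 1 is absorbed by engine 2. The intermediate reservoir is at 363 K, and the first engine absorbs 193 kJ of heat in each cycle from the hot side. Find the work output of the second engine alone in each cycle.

T_H = 160 °C → 160 + 273.15 = 433.15 K.
Heat entering the second stage: Q_m = Q_H·(T_m/T_H) = 193 × 363.00/433.15 = 161.7 kJ.
Second-stage efficiency η₂ = 1 − T_C/T_m = 1 − 291.00/363.00 = 0.1983, so W₂ = η₂·Q_m = 32.08 kJ.

W₂ ≈ 32.08 kJ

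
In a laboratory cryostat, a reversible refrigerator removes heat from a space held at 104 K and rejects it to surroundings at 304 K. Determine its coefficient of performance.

COP_R ≈ 0.5200

For a reversible refrigerator, COP_R = T_C/(T_H − T_C) = 104.00/(304.00 − 104.00) = 0.5200.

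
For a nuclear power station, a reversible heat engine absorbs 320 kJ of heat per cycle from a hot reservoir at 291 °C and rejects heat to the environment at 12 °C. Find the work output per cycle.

W ≈ 158 kJ

T_H = 291 °C → 291 + 273.15 = 564.15 K.
T_C = 12 °C → 12 + 273.15 = 285.15 K.
Since the cycle is reversible, η = 1 − T_C/T_H = 1 − 285.15/564.15 = 0.4945.
W = η·Q_H = 0.4945 × 320 = 158 kJ.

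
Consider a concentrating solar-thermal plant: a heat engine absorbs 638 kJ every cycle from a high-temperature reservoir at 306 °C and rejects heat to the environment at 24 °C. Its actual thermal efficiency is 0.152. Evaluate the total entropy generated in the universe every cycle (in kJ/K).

T_H = 306 °C → 306 + 273.15 = 579.15 K.
T_C = 24 °C → 24 + 273.15 = 297.15 K.
W = η·Q_H = 0.152 × 638 = 96.98 kJ, so Q_C = Q_H − W = 541.0 kJ.
Entropy balance on the reservoirs: −Q_H/T_H = -1.102 kJ/K, +Q_C/T_C = 1.821 kJ/K.
ΔS_univ = −Q_H/T_H + Q_C/T_C = 0.7191 kJ/K (> 0, since η = 0.152 < η_Carnot = 0.487).

ΔS_univ ≈ 0.7191 kJ/K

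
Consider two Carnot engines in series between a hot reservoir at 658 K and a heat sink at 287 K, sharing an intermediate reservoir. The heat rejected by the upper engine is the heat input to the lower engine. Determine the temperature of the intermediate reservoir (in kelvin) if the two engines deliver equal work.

For reversible stages Q_m = Q_H·(T_m/T_H). Setting W₁ = Q_H(1 − T_m/T_H) equal to W₂ = Q_m(1 − T_C/T_m) = Q_H·(T_m − T_C)/T_H gives T_H − T_m = T_m − T_C, so T_m = (T_H + T_C)/2 = (658.00 + 287.00)/2 = 472 K.

T_m ≈ 472 K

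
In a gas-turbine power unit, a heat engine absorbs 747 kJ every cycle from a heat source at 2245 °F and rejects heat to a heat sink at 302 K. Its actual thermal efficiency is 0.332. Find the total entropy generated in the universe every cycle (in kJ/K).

T_H = 2245 °F → (2245 − 32) × 5/9 = 1229.44 °C = 1502.59 K.
W = η·Q_H = 0.332 × 747 = 248.0 kJ, so Q_C = Q_H − W = 499.0 kJ.
Reservoir entropy changes: ΔS_H = −Q_H/T_H = −747/1502.59 = -0.4971 kJ/K and ΔS_C = +Q_C/T_C = 499.0/302.00 = 1.652 kJ/K.
ΔS_univ = −Q_H/T_H + Q_C/T_C = 1.16 kJ/K (> 0, since η = 0.332 < η_Carnot = 0.799).

ΔS_univ ≈ 1.16 kJ/K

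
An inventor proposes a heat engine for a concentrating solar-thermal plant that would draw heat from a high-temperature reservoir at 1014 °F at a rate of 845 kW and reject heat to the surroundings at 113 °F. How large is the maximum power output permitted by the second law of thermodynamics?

Ẇ_max ≈ 517 kW

T_H = 1014 °F → (1014 − 32) × 5/9 = 545.56 °C = 818.71 K.
T_C = 113 °F → (113 − 32) × 5/9 = 45.00 °C = 318.15 K.
By the Carnot theorem, η_max = 1 − T_C/T_H = 1 − 318.15/818.71 = 0.6114.
W_max = η_max · Q_H = 0.6114 × 845 = 517 kW.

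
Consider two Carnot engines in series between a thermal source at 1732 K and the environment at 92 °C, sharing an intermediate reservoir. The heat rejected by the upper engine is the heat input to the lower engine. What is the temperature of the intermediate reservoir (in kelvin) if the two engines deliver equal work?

T_m ≈ 1049 K

T_C = 92 °C → 92 + 273.15 = 365.15 K.
For reversible stages Q_m = Q_H·(T_m/T_H). Setting W₁ = Q_H(1 − T_m/T_H) equal to W₂ = Q_m(1 − T_C/T_m) = Q_H·(T_m − T_C)/T_H gives T_H − T_m = T_m − T_C, so T_m = (T_H + T_C)/2 = (1732.00 + 365.15)/2 = 1049 K.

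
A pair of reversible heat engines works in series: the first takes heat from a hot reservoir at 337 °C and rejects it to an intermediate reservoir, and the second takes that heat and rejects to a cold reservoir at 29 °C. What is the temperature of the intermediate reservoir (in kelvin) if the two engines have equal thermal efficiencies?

T_m ≈ 429.4 K

T_H = 337 °C → 337 + 273.15 = 610.15 K.
T_C = 29 °C → 29 + 273.15 = 302.15 K.
Equal efficiencies require 1 − T_m/T_H = 1 − T_C/T_m, i.e. T_m/T_H = T_C/T_m, so T_m = √(T_H·T_C) = √(610.15 × 302.15) = 429.4 K.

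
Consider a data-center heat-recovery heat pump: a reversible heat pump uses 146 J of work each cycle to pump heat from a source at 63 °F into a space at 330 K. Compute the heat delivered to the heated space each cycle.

T_C = 63 °F → (63 − 32) × 5/9 = 17.22 °C = 290.37 K.
Reversible heating COP: COP_HP = T_H/(T_H − T_C) = 330.00/39.63 = 8.3275.
Q_H = COP_HP · W = 8.3275 × 146 = 1220 J.

Q_H ≈ 1220 J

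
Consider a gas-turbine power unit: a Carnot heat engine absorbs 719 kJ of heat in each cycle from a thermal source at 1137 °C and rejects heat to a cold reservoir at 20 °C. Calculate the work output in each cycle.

T_H = 1137 °C → 1137 + 273.15 = 1410.15 K.
T_C = 20 °C → 20 + 273.15 = 293.15 K.
The Carnot efficiency is η = 1 − T_C/T_H = 1 − 293.15/1410.15 = 0.7921.
W = η·Q_H = 0.7921 × 719 = 569.5 kJ.

W ≈ 569.5 kJ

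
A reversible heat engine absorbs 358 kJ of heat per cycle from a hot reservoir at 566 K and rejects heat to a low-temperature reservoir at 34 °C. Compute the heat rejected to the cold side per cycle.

Q_C ≈ 194 kJ

T_C = 34 °C → 34 + 273.15 = 307.15 K.
The Carnot efficiency is η = 1 − T_C/T_H = 1 − 307.15/566.00 = 0.4573.
For a reversible cycle Q_C/Q_H = T_C/T_H, so Q_C = 358 × 307.15/566.00 = 194 kJ.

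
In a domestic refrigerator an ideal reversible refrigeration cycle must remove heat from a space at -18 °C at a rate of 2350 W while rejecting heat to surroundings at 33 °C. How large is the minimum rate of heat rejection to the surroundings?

Q̇_H ≈ 2820 W

T_H = 33 °C → 33 + 273.15 = 306.15 K.
T_C = -18 °C → -18 + 273.15 = 255.15 K.
For a reversible cycle Q_H/Q_C = T_H/T_C, so Q_H = Q_C·T_H/T_C = 2350 × 306.15/255.15 = 2820 W.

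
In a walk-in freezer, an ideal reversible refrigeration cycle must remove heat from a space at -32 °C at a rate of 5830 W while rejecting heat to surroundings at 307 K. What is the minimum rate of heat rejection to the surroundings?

Q̇_H ≈ 7422 W

T_C = -32 °C → -32 + 273.15 = 241.15 K.
For a reversible cycle Q_H/Q_C = T_H/T_C, so Q_H = Q_C·T_H/T_C = 5830 × 307.00/241.15 = 7422 W.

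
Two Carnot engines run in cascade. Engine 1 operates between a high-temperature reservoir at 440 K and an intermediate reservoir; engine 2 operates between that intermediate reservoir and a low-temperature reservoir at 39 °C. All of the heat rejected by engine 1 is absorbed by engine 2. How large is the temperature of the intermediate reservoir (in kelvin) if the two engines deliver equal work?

T_m ≈ 376.1 K

T_C = 39 °C → 39 + 273.15 = 312.15 K.
For reversible stages Q_m = Q_H·(T_m/T_H). Setting W₁ = Q_H(1 − T_m/T_H) equal to W₂ = Q_m(1 − T_C/T_m) = Q_H·(T_m − T_C)/T_H gives T_H − T_m = T_m − T_C, so T_m = (T_H + T_C)/2 = (440.00 + 312.15)/2 = 376.1 K.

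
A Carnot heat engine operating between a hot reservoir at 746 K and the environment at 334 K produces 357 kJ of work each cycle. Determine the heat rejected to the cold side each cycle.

For a reversible engine, η = 1 − T_C/T_H = 1 − 334.00/746.00 = 0.5523.
Since Q_C/Q_H = T_C/T_H and Q_H = W/η, Q_C = W·T_C/(T_H − T_C) = 357 × 334.00/412.00 = 289 kJ.

Q_C ≈ 289 kJ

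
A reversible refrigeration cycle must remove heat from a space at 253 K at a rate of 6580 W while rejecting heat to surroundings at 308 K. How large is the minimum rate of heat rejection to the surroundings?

Q̇_H ≈ 8010 W

For a reversible cycle Q_H/Q_C = T_H/T_C, so Q_H = Q_C·T_H/T_C = 6580 × 308.00/253.00 = 8010 W.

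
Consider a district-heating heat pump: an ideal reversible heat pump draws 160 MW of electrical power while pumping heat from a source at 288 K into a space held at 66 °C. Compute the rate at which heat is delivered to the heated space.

T_H = 66 °C → 66 + 273.15 = 339.15 K.
COP_HP = T_H/(T_H − T_C) = 339.15/51.15 = 6.6305.
Q_H = COP_HP · W = 6.6305 × 160 = 1060 MW.

Q̇_H ≈ 1060 MW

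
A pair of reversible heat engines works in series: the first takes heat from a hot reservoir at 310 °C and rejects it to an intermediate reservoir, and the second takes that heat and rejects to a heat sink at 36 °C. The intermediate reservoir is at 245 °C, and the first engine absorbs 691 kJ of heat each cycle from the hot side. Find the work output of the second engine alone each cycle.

T_H = 310 °C → 310 + 273.15 = 583.15 K.
T_C = 36 °C → 36 + 273.15 = 309.15 K.
T_m = 245 °C → 245 + 273.15 = 518.15 K.
Heat entering the second stage: Q_m = Q_H·(T_m/T_H) = 691 × 518.15/583.15 = 614 kJ.
Second-stage efficiency η₂ = 1 − T_C/T_m = 1 − 309.15/518.15 = 0.4034, so W₂ = η₂·Q_m = 248 kJ.

W₂ ≈ 248 kJ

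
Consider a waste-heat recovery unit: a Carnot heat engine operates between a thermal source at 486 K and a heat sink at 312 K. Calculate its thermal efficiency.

η ≈ 0.358

Carnot efficiency: η = 1 − T_C/T_H = 1 − 312.00/486.00 = 0.358.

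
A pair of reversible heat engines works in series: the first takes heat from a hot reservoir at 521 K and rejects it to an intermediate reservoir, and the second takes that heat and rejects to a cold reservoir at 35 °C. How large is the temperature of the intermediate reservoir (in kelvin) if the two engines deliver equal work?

T_m ≈ 415 K

T_C = 35 °C → 35 + 273.15 = 308.15 K.
For reversible stages Q_m = Q_H·(T_m/T_H). Setting W₁ = Q_H(1 − T_m/T_H) equal to W₂ = Q_m(1 − T_C/T_m) = Q_H·(T_m − T_C)/T_H gives T_H − T_m = T_m − T_C, so T_m = (T_H + T_C)/2 = (521.00 + 308.15)/2 = 415 K.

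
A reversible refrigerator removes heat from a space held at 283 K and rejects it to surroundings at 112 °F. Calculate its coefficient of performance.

COP_R ≈ 8.18

T_H = 112 °F → (112 − 32) × 5/9 = 44.44 °C = 317.59 K.
COP_R = T_C/(T_H − T_C) = 283.00/(317.59 − 283.00) = 8.18.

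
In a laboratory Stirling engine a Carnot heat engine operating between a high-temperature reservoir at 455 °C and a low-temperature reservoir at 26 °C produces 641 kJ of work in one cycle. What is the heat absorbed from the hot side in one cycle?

T_H = 455 °C → 455 + 273.15 = 728.15 K.
T_C = 26 °C → 26 + 273.15 = 299.15 K.
For a reversible engine, η = 1 − T_C/T_H = 1 − 299.15/728.15 = 0.5892.
Q_H = W/η = 641/0.5892 = 1088 kJ.

Q_H ≈ 1088 kJ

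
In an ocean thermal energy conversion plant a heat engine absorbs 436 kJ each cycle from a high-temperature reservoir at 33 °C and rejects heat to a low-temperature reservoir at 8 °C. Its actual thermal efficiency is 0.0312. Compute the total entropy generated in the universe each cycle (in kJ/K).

ΔS_univ ≈ 0.0783 kJ/K

T_H = 33 °C → 33 + 273.15 = 306.15 K.
T_C = 8 °C → 8 + 273.15 = 281.15 K.
W = η·Q_H = 0.0312 × 436 = 13.60 kJ, so Q_C = Q_H − W = 422.4 kJ.
Reservoir entropy changes: ΔS_H = −Q_H/T_H = −436/306.15 = -1.424 kJ/K and ΔS_C = +Q_C/T_C = 422.4/281.15 = 1.502 kJ/K.
ΔS_univ = −Q_H/T_H + Q_C/T_C = 0.0783 kJ/K (> 0, since η = 0.0312 < η_Carnot = 0.082).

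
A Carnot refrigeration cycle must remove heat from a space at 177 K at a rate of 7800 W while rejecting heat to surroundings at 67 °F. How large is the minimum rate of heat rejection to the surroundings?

Q̇_H ≈ 12900 W

T_H = 67 °F → (67 − 32) × 5/9 = 19.44 °C = 292.59 K.
For a reversible cycle Q_H/Q_C = T_H/T_C, so Q_H = Q_C·T_H/T_C = 7800 × 292.59/177.00 = 12900 W.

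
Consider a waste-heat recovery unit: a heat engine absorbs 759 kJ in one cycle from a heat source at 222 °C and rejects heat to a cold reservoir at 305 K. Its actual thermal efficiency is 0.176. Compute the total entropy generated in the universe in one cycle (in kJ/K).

ΔS_univ ≈ 0.518 kJ/K

T_H = 222 °C → 222 + 273.15 = 495.15 K.
W = η·Q_H = 0.176 × 759 = 133.6 kJ, so Q_C = Q_H − W = 625.4 kJ.
The hot reservoir loses entropy Q_H/T_H = 759/495.15 = 1.533 kJ/K; the cold reservoir gains Q_C/T_C = 625.4/305.00 = 2.051 kJ/K.
ΔS_univ = −Q_H/T_H + Q_C/T_C = 0.518 kJ/K (> 0, since η = 0.176 < η_Carnot = 0.384).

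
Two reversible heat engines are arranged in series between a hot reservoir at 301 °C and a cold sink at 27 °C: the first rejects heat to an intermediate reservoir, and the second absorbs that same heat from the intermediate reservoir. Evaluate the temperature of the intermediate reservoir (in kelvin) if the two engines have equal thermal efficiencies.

T_m ≈ 415.1 K

T_H = 301 °C → 301 + 273.15 = 574.15 K.
T_C = 27 °C → 27 + 273.15 = 300.15 K.
Equal efficiencies require 1 − T_m/T_H = 1 − T_C/T_m, i.e. T_m/T_H = T_C/T_m, so T_m = √(T_H·T_C) = √(574.15 × 300.15) = 415.1 K.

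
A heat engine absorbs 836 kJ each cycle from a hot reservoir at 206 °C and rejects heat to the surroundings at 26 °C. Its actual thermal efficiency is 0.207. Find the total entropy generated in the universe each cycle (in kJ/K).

T_H = 206 °C → 206 + 273.15 = 479.15 K.
T_C = 26 °C → 26 + 273.15 = 299.15 K.
W = η·Q_H = 0.207 × 836 = 173.1 kJ, so Q_C = Q_H − W = 662.9 kJ.
The hot reservoir loses entropy Q_H/T_H = 836/479.15 = 1.745 kJ/K; the cold reservoir gains Q_C/T_C = 662.9/299.15 = 2.216 kJ/K.
ΔS_univ = −Q_H/T_H + Q_C/T_C = 0.4713 kJ/K (> 0, since η = 0.207 < η_Carnot = 0.376).

ΔS_univ ≈ 0.4713 kJ/K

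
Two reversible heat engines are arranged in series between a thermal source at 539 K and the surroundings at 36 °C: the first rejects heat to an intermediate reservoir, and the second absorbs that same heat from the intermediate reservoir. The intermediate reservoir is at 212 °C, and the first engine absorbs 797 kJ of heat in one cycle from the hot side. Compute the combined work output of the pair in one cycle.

W_total ≈ 340 kJ

T_C = 36 °C → 36 + 273.15 = 309.15 K.
Two reversible stages in series are equivalent to a single Carnot engine between T_H and T_C, so η_total = 1 − T_C/T_H = 1 − 309.15/539.00 = 0.4264.
W_total = η_total · Q_H = 0.4264 × 797 = 340 kJ.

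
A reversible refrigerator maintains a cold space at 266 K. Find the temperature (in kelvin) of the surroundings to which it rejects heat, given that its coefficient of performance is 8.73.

T_H ≈ 296 K

COP_R = T_C/(T_H − T_C) ⇒ T_H = T_C·(1 + 1/COP_R) = 266.00 × (1 + 1/8.73) = 296 K.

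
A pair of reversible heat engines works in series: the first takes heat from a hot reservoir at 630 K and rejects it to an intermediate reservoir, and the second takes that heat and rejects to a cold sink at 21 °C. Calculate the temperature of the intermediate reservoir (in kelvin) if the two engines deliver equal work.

T_m ≈ 462 K

T_C = 21 °C → 21 + 273.15 = 294.15 K.
For reversible stages Q_m = Q_H·(T_m/T_H). Setting W₁ = Q_H(1 − T_m/T_H) equal to W₂ = Q_m(1 − T_C/T_m) = Q_H·(T_m − T_C)/T_H gives T_H − T_m = T_m − T_C, so T_m = (T_H + T_C)/2 = (630.00 + 294.15)/2 = 462 K.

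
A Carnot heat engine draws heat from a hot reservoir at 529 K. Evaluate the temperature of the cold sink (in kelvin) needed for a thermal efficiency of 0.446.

T_C ≈ 293.1 K

From η = 1 − T_C/T_H, T_C = T_H·(1 − η) = 529.00 × (1 − 0.446) = 293.1 K.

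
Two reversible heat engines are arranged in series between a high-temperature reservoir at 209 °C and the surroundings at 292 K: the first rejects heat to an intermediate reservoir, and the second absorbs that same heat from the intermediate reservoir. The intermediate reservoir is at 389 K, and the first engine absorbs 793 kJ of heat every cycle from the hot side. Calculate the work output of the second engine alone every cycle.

W₂ ≈ 159.5 kJ

T_H = 209 °C → 209 + 273.15 = 482.15 K.
Heat entering the second stage: Q_m = Q_H·(T_m/T_H) = 793 × 389.00/482.15 = 639.8 kJ.
Second-stage efficiency η₂ = 1 − T_C/T_m = 1 − 292.00/389.00 = 0.2494, so W₂ = η₂·Q_m = 159.5 kJ.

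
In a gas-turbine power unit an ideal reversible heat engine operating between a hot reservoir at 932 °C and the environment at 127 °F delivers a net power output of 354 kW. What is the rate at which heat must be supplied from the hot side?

T_H = 932 °C → 932 + 273.15 = 1205.15 K.
T_C = 127 °F → (127 − 32) × 5/9 = 52.78 °C = 325.93 K.
Carnot efficiency: η = 1 − T_C/T_H = 1 − 325.93/1205.15 = 0.7296.
Q_H = W/η = 354/0.7296 = 485 kW.

Q̇_H ≈ 485 kW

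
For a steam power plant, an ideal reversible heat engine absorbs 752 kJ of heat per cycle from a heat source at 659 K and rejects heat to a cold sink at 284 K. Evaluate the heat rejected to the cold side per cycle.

Q_C ≈ 324.1 kJ

Carnot efficiency: η = 1 − T_C/T_H = 1 − 284.00/659.00 = 0.5690.
For a reversible cycle Q_C/Q_H = T_C/T_H, so Q_C = 752 × 284.00/659.00 = 324.1 kJ.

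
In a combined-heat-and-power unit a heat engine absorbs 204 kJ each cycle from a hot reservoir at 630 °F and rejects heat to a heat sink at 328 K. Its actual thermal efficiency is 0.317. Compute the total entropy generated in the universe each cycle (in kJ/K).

T_H = 630 °F → (630 − 32) × 5/9 = 332.22 °C = 605.37 K.
W = η·Q_H = 0.317 × 204 = 64.67 kJ, so Q_C = Q_H − W = 139.3 kJ.
Reservoir entropy changes: ΔS_H = −Q_H/T_H = −204/605.37 = -0.3370 kJ/K and ΔS_C = +Q_C/T_C = 139.3/328.00 = 0.4248 kJ/K.
ΔS_univ = −Q_H/T_H + Q_C/T_C = 0.0878 kJ/K (> 0, since η = 0.317 < η_Carnot = 0.458).

ΔS_univ ≈ 0.0878 kJ/K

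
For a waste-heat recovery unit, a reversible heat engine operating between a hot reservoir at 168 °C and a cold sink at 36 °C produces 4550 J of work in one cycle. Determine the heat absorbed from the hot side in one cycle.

T_H = 168 °C → 168 + 273.15 = 441.15 K.
T_C = 36 °C → 36 + 273.15 = 309.15 K.
Carnot efficiency: η = 1 − T_C/T_H = 1 − 309.15/441.15 = 0.2992.
Q_H = W/η = 4550/0.2992 = 15200 J.

Q_H ≈ 15200 J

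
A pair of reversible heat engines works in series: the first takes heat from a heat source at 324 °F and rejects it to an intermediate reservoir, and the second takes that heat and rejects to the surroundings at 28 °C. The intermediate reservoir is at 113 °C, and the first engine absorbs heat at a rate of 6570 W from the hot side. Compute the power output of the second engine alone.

T_H = 324 °F → (324 − 32) × 5/9 = 162.22 °C = 435.37 K.
T_C = 28 °C → 28 + 273.15 = 301.15 K.
T_m = 113 °C → 113 + 273.15 = 386.15 K.
Heat entering the second stage: Q_m = Q_H·(T_m/T_H) = 6570 × 386.15/435.37 = 5827 W.
Second-stage efficiency η₂ = 1 − T_C/T_m = 1 − 301.15/386.15 = 0.2201, so W₂ = η₂·Q_m = 1283 W.

Ẇ₂ ≈ 1283 W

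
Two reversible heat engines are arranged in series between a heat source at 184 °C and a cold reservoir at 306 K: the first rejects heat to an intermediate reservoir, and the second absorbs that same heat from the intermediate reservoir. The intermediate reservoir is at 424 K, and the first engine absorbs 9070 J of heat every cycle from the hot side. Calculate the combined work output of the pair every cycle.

T_H = 184 °C → 184 + 273.15 = 457.15 K.
Two reversible stages in series are equivalent to a single Carnot engine between T_H and T_C, so η_total = 1 − T_C/T_H = 1 − 306.00/457.15 = 0.3306.
W_total = η_total · Q_H = 0.3306 × 9070 = 3000 J.

W_total ≈ 3000 J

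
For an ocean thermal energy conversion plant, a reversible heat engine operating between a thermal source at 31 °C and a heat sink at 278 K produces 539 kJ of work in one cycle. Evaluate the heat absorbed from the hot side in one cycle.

Q_H ≈ 6270 kJ

T_H = 31 °C → 31 + 273.15 = 304.15 K.
The Carnot efficiency is η = 1 − T_C/T_H = 1 − 278.00/304.15 = 0.0860.
Q_H = W/η = 539/0.0860 = 6270 kJ.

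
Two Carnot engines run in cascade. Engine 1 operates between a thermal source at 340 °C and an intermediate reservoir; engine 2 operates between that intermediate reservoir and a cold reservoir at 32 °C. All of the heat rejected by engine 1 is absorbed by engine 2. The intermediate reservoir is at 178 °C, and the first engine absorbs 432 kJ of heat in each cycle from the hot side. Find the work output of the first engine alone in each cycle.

W₁ ≈ 114 kJ

T_H = 340 °C → 340 + 273.15 = 613.15 K.
T_C = 32 °C → 32 + 273.15 = 305.15 K.
T_m = 178 °C → 178 + 273.15 = 451.15 K.
First-stage efficiency η₁ = 1 − T_m/T_H = 1 − 451.15/613.15 = 0.2642.
W₁ = η₁·Q_H = 0.2642 × 432 = 114 kJ.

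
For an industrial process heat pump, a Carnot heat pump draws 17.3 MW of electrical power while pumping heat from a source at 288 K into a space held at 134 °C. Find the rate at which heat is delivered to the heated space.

Q̇_H ≈ 59.12 MW

T_H = 134 °C → 134 + 273.15 = 407.15 K.
Reversible heating COP: COP_HP = T_H/(T_H − T_C) = 407.15/119.15 = 3.4171.
Q_H = COP_HP · W = 3.4171 × 17.3 = 59.12 MW.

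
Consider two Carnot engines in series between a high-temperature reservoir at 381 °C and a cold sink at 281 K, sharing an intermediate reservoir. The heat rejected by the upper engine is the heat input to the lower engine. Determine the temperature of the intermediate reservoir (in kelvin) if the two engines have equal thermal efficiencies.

T_m ≈ 429 K

T_H = 381 °C → 381 + 273.15 = 654.15 K.
Equal efficiencies require 1 − T_m/T_H = 1 − T_C/T_m, i.e. T_m/T_H = T_C/T_m, so T_m = √(T_H·T_C) = √(654.15 × 281.00) = 429 K.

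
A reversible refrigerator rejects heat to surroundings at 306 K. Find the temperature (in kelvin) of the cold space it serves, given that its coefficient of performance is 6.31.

T_C ≈ 264.1 K

COP_R = T_C/(T_H − T_C) ⇒ T_C = T_H·COP_R/(1 + COP_R) = 306.00 × 6.31/(1 + 6.31) = 264.1 K.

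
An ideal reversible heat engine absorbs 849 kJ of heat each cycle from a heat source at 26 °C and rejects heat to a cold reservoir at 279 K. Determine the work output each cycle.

T_H = 26 °C → 26 + 273.15 = 299.15 K.
For a reversible engine, η = 1 − T_C/T_H = 1 − 279.00/299.15 = 0.0674.
W = η·Q_H = 0.0674 × 849 = 57.2 kJ.

W ≈ 57.2 kJ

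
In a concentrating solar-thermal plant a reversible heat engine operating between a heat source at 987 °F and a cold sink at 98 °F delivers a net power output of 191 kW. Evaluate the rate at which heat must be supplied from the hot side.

Q̇_H ≈ 310.8 kW

T_H = 987 °F → (987 − 32) × 5/9 = 530.56 °C = 803.71 K.
T_C = 98 °F → (98 − 32) × 5/9 = 36.67 °C = 309.82 K.
Since the cycle is reversible, η = 1 − T_C/T_H = 1 − 309.82/803.71 = 0.6145.
Q_H = W/η = 191/0.6145 = 310.8 kW.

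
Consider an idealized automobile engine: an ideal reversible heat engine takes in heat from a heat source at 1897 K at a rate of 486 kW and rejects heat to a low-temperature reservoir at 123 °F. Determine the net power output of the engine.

Ẇ ≈ 403 kW

T_C = 123 °F → (123 − 32) × 5/9 = 50.56 °C = 323.71 K.
η_rev = 1 − T_C/T_H = 1 − 323.71/1897.00 = 0.8294.
W = η·Q_H = 0.8294 × 486 = 403 kW.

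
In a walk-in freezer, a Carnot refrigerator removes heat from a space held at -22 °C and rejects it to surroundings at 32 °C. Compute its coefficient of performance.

T_H = 32 °C → 32 + 273.15 = 305.15 K.
T_C = -22 °C → -22 + 273.15 = 251.15 K.
Carnot COP: COP_R = T_C/(T_H − T_C) = 251.15/(305.15 − 251.15) = 4.651.

COP_R ≈ 4.651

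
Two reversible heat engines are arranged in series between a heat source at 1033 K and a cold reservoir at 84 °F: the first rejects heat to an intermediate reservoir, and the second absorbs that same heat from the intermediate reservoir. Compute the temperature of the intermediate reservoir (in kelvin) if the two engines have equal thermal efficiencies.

T_C = 84 °F → (84 − 32) × 5/9 = 28.89 °C = 302.04 K.
Equal efficiencies require 1 − T_m/T_H = 1 − T_C/T_m, i.e. T_m/T_H = T_C/T_m, so T_m = √(T_H·T_C) = √(1033.00 × 302.04) = 559 K.

T_m ≈ 559 K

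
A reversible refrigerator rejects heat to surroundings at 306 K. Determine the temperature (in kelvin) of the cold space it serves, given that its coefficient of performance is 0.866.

COP_R = T_C/(T_H − T_C) ⇒ T_C = T_H·COP_R/(1 + COP_R) = 306.00 × 0.866/(1 + 0.866) = 142.0 K.

T_C ≈ 142.0 K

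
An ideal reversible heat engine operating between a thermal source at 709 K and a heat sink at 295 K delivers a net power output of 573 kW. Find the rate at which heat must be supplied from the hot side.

Q̇_H ≈ 981 kW

Since the cycle is reversible, η = 1 − T_C/T_H = 1 − 295.00/709.00 = 0.5839.
Q_H = W/η = 573/0.5839 = 981 kW.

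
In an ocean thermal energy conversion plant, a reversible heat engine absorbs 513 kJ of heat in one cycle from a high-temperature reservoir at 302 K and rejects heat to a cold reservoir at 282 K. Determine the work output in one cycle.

W ≈ 33.97 kJ

Since the cycle is reversible, η = 1 − T_C/T_H = 1 − 282.00/302.00 = 0.0662.
W = η·Q_H = 0.0662 × 513 = 33.97 kJ.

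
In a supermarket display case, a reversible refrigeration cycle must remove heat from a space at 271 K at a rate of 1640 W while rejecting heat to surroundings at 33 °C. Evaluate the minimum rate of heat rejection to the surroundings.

T_H = 33 °C → 33 + 273.15 = 306.15 K.
For a reversible cycle Q_H/Q_C = T_H/T_C, so Q_H = Q_C·T_H/T_C = 1640 × 306.15/271.00 = 1850 W.

Q̇_H ≈ 1850 W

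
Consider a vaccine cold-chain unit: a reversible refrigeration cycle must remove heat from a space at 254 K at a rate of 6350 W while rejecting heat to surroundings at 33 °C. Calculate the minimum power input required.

Ẇ_in ≈ 1300 W

T_H = 33 °C → 33 + 273.15 = 306.15 K.
COP_R = T_C/(T_H − T_C) = 254.00/52.15 = 4.8706.
W = Q_C/COP_R = 6350/4.8706 = 1300 W.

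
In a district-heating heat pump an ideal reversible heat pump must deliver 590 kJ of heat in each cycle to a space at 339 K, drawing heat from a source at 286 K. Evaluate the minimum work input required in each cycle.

COP_HP = T_H/(T_H − T_C) = 339.00/53.00 = 6.3962.
W = Q_H/COP_HP = 590/6.3962 = 92.2 kJ.

W_in ≈ 92.2 kJ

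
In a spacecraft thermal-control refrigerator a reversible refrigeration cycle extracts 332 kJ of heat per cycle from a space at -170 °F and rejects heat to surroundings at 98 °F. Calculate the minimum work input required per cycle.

W_in ≈ 307 kJ

T_H = 98 °F → (98 − 32) × 5/9 = 36.67 °C = 309.82 K.
T_C = -170 °F → (-170 − 32) × 5/9 = -112.22 °C = 160.93 K.
COP_R = T_C/(T_H − T_C) = 160.93/148.89 = 1.0809.
W = Q_C/COP_R = 332/1.0809 = 307 kJ.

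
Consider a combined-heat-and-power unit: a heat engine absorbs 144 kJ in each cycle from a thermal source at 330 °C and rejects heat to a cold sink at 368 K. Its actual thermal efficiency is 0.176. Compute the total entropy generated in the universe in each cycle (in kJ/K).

ΔS_univ ≈ 0.0837 kJ/K

T_H = 330 °C → 330 + 273.15 = 603.15 K.
W = η·Q_H = 0.176 × 144 = 25.34 kJ, so Q_C = Q_H − W = 118.7 kJ.
The hot reservoir loses entropy Q_H/T_H = 144/603.15 = 0.2387 kJ/K; the cold reservoir gains Q_C/T_C = 118.7/368.00 = 0.3224 kJ/K.
ΔS_univ = −Q_H/T_H + Q_C/T_C = 0.0837 kJ/K (> 0, since η = 0.176 < η_Carnot = 0.390).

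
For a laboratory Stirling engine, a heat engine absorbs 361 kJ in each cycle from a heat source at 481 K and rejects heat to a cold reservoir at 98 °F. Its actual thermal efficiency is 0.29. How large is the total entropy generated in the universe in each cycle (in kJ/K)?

ΔS_univ ≈ 0.07678 kJ/K

T_C = 98 °F → (98 − 32) × 5/9 = 36.67 °C = 309.82 K.
W = η·Q_H = 0.29 × 361 = 104.7 kJ, so Q_C = Q_H − W = 256.3 kJ.
Entropy balance on the reservoirs: −Q_H/T_H = -0.7505 kJ/K, +Q_C/T_C = 0.8273 kJ/K.
ΔS_univ = −Q_H/T_H + Q_C/T_C = 0.07678 kJ/K (> 0, since η = 0.29 < η_Carnot = 0.356).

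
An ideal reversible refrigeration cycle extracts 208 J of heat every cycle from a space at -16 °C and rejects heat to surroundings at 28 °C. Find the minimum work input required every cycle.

T_H = 28 °C → 28 + 273.15 = 301.15 K.
T_C = -16 °C → -16 + 273.15 = 257.15 K.
For a reversible refrigerator, COP_R = T_C/(T_H − T_C) = 257.15/44.00 = 5.8443.
W = Q_C/COP_R = 208/5.8443 = 35.59 J.

W_in ≈ 35.59 J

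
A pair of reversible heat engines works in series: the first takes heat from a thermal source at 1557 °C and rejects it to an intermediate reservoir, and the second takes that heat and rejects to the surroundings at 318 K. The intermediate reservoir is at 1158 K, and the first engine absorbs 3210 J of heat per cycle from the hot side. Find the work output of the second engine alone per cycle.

T_H = 1557 °C → 1557 + 273.15 = 1830.15 K.
Heat entering the second stage: Q_m = Q_H·(T_m/T_H) = 3210 × 1158.00/1830.15 = 2030 J.
Second-stage efficiency η₂ = 1 − T_C/T_m = 1 − 318.00/1158.00 = 0.7254, so W₂ = η₂·Q_m = 1470 J.

W₂ ≈ 1470 J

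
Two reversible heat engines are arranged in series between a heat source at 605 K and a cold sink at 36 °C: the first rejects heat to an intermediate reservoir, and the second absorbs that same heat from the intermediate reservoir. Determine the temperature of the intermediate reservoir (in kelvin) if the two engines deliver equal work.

T_C = 36 °C → 36 + 273.15 = 309.15 K.
For reversible stages Q_m = Q_H·(T_m/T_H). Setting W₁ = Q_H(1 − T_m/T_H) equal to W₂ = Q_m(1 − T_C/T_m) = Q_H·(T_m − T_C)/T_H gives T_H − T_m = T_m − T_C, so T_m = (T_H + T_C)/2 = (605.00 + 309.15)/2 = 457 K.

T_m ≈ 457 K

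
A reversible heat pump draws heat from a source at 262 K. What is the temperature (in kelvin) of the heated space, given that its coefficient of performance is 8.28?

T_H ≈ 298 K

COP_HP = T_H/(T_H − T_C) ⇒ T_H = T_C·COP_HP/(COP_HP − 1) = 262.00 × 8.28/(8.28 − 1) = 298 K.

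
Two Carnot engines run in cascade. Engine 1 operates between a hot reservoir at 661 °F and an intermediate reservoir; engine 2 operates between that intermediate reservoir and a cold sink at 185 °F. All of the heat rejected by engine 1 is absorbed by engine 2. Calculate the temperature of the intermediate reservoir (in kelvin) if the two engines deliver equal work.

T_m ≈ 490.4 K

T_H = 661 °F → (661 − 32) × 5/9 = 349.44 °C = 622.59 K.
T_C = 185 °F → (185 − 32) × 5/9 = 85.00 °C = 358.15 K.
For reversible stages Q_m = Q_H·(T_m/T_H). Setting W₁ = Q_H(1 − T_m/T_H) equal to W₂ = Q_m(1 − T_C/T_m) = Q_H·(T_m − T_C)/T_H gives T_H − T_m = T_m − T_C, so T_m = (T_H + T_C)/2 = (622.59 + 358.15)/2 = 490.4 K.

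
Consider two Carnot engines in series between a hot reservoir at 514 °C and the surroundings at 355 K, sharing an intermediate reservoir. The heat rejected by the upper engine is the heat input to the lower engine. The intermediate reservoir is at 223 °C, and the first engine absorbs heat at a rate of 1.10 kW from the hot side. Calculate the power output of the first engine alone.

Ẇ₁ ≈ 0.407 kW

T_H = 514 °C → 514 + 273.15 = 787.15 K.
T_m = 223 °C → 223 + 273.15 = 496.15 K.
First-stage efficiency η₁ = 1 − T_m/T_H = 1 − 496.15/787.15 = 0.3697.
W₁ = η₁·Q_H = 0.3697 × 1.10 = 0.407 kW.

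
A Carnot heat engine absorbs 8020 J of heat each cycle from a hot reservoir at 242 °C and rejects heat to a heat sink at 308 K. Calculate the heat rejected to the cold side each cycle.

T_H = 242 °C → 242 + 273.15 = 515.15 K.
Carnot efficiency: η = 1 − T_C/T_H = 1 − 308.00/515.15 = 0.4021.
For a reversible cycle Q_C/Q_H = T_C/T_H, so Q_C = 8020 × 308.00/515.15 = 4795 J.

Q_C ≈ 4795 J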